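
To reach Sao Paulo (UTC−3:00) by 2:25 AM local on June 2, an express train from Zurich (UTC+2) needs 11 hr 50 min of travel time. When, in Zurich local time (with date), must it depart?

Target arrival in UTC: 2:25 AM + 3:00 = 5:25 AM on Jun 2.
Subtract 11 hours 50 minutes → departure 5:35 PM UTC on Jun 1.
Zurich is UTC+2:00: 5:35 PM + 2:00 = 7:35 PM on Jun 1.

7:35 PM on June 1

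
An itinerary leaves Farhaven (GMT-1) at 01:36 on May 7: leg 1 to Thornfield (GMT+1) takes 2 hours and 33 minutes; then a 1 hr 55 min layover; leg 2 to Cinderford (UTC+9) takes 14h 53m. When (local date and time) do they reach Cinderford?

Convert departure to UTC: 01:36 + 1:00 = 02:36 UTC on May 7.
Add 2 hours and 33 minutes leg 1 → 05:09 UTC.
Add 1 hour 55 minutes layover in Thornfield → 07:04 UTC.
Add 14 hours 53 minutes leg 2 → 21:57 UTC.
Cinderford is UTC+9:00, so local arrival = 21:57 + 9:00 = 06:57 on May 8.

06:57 on May 8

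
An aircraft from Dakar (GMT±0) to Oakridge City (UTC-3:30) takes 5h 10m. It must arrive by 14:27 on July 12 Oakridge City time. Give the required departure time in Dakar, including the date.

Target arrival in UTC: 14:27 + 3:30 = 17:57 on Jul 12.
Subtract 5 hours 10 minutes → departure 12:47 UTC on Jul 12.
Dakar is UTC+0, so departure is 12:47 on Jul 12.

12:47 on July 12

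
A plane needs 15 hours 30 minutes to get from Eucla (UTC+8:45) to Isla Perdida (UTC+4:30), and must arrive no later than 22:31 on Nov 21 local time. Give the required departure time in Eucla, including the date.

Target arrival in UTC: 22:31 − 4:30 = 18:01 on Nov 21.
Subtract 15 hours and 30 minutes → departure 02:31 UTC on Nov 21.
Eucla is UTC+8:45: 02:31 + 8:45 = 11:16 on Nov 21.

11:16 on November 21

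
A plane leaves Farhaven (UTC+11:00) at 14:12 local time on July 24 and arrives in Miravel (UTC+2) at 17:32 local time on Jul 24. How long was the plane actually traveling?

12 hours 20 minutes

Departure in UTC: 14:12 − 11:00 = 03:12 on Jul 24.
Arrival in UTC: 17:32 − 2:00 = 15:32 on Jul 24.
Elapsed = 15:32 − 03:12 = 12 hours 20 minutes.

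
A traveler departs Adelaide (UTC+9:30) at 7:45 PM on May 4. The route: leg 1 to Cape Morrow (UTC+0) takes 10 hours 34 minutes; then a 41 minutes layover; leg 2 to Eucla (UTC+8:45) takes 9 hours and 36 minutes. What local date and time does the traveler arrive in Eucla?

3:51 PM on May 5

Convert departure to UTC: 7:45 PM − 9:30 = 10:15 AM UTC on May 4.
Add 10 hours and 34 minutes leg 1 → 8:49 PM UTC.
Add 41 minutes layover in Cape Morrow → 9:30 PM UTC.
Add 9 hours and 36 minutes leg 2 → 7:06 AM UTC (May 5).
Eucla is UTC+8:45, so local arrival = 7:06 AM + 8:45 = 3:51 PM on May 5.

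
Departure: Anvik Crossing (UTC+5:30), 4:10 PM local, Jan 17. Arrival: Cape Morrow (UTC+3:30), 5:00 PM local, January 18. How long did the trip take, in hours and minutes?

Departure in UTC: 4:10 PM − 5:30 = 10:40 AM on Jan 17.
Arrival in UTC: 5:00 PM − 3:30 = 1:30 PM on Jan 18.
Elapsed = 1:30 PM − 10:40 AM (+1 day) = 26 hours 50 minutes.

26 hours 50 minutes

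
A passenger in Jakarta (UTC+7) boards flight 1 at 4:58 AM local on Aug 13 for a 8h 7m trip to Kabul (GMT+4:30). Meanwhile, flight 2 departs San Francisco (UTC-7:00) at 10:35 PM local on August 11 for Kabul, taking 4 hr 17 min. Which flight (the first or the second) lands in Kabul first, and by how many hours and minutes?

the second, by 20 hours 13 minutes

Flight 1 in UTC: 4:58 AM − 7:00 = 9:58 PM on Aug 12.
+8 hours and 7 minutes → arrive 6:05 AM UTC on Aug 13.
Flight 2 in UTC: 10:35 PM + 7:00 = 5:35 AM on Aug 12.
+4 hours and 17 minutes → arrive 9:52 AM UTC on Aug 12.
Flight 2 lands earlier by 20 hours 13 minutes.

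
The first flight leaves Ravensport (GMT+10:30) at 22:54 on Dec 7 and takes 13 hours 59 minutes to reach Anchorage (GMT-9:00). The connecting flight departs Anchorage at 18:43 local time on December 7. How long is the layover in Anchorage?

Convert departure to UTC: 22:54 − 10:30 = 12:24 UTC on Dec 7.
Add 13 hours and 59 minutes flight time → 02:23 UTC (Dec 8).
Anchorage is UTC−9:00, so local arrival = 02:23 − 9:00 = 17:23 on Dec 7.
Layover = 18:43 − 17:23 = 1 hour 20 minutes.

1 hour 20 minutes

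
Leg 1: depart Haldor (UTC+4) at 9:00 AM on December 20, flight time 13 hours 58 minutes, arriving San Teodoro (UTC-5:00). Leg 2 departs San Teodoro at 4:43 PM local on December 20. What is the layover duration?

Convert departure to UTC: 9:00 AM − 4:00 = 5:00 AM UTC on Dec 20.
Add 13 hours and 58 minutes flight time → 6:58 PM UTC.
San Teodoro is UTC−5:00, so local arrival = 6:58 PM − 5:00 = 1:58 PM on Dec 20.
Layover = 4:43 PM − 1:58 PM = 2 hours 45 minutes.

2 hours 45 minutes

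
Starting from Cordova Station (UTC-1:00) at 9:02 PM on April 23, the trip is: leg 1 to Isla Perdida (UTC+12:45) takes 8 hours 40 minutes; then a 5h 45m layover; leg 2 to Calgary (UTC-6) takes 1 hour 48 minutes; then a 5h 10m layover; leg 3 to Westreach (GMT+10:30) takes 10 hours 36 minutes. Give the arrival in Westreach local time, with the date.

Convert departure to UTC: 9:02 PM + 1:00 = 10:02 PM UTC on Apr 23.
Add 8 hours 40 minutes leg 1 → 6:42 AM UTC (Apr 24).
Add 5 hours 45 minutes layover in Isla Perdida → 12:27 PM UTC.
Add 1 hour and 48 minutes leg 2 → 2:15 PM UTC.
Add 5 hours 10 minutes layover in Calgary → 7:25 PM UTC.
Add 10 hours 36 minutes leg 3 → 6:01 AM UTC (Apr 25).
Westreach is UTC+10:30, so local arrival = 6:01 AM + 10:30 = 4:31 PM on Apr 25.

4:31 PM on April 25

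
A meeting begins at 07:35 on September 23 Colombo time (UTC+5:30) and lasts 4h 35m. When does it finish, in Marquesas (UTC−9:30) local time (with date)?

Convert start to UTC: 07:35 − 5:30 = 02:05 UTC on Sep 23.
Add 4 hours and 35 minutes duration → 06:40 UTC.
Marquesas is UTC−9:30, so local end time = 06:40 − 9:30 = 21:10 on Sep 22.

21:10 on September 22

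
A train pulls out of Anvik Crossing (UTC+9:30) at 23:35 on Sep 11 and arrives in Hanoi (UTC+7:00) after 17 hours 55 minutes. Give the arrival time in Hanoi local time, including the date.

15:00 on September 12

Hanoi is 2:30 behind Anvik Crossing.
After 17 hours 55 minutes it is 17:30 (Sep 12) in Anvik Crossing.
Shift by the zone difference: 17:30 − 2:30 = 15:00 on Sep 12 in Hanoi.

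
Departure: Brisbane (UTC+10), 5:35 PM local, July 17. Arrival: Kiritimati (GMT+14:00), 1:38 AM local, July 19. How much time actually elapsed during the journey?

Departure in UTC: 5:35 PM − 10:00 = 7:35 AM on Jul 17.
Arrival in UTC: 1:38 AM − 14:00 = 11:38 AM on Jul 18.
Elapsed = 11:38 AM − 7:35 AM (+1 day) = 28 hours 3 minutes.

28 hours 3 minutes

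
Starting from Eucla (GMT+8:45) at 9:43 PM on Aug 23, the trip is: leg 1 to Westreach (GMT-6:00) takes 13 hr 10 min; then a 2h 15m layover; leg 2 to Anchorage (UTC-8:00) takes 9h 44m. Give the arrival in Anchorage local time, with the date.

6:07 AM on August 24

Convert departure to UTC: 9:43 PM − 8:45 = 12:58 PM UTC on Aug 23.
Add 13 hours and 10 minutes leg 1 → 2:08 AM UTC (Aug 24).
Add 2 hours 15 minutes layover in Westreach → 4:23 AM UTC.
Add 9 hours and 44 minutes leg 2 → 2:07 PM UTC.
Anchorage is UTC−8:00, so local arrival = 2:07 PM − 8:00 = 6:07 AM on Aug 24.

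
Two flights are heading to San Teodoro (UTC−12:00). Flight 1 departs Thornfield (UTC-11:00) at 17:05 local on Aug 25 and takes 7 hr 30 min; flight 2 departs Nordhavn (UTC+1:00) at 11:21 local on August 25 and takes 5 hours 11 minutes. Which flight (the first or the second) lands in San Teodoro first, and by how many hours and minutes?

the second, by 20 hours 3 minutes

Flight 1 in UTC: 17:05 + 11:00 = 04:05 on Aug 26.
+7 hours 30 minutes → arrive 11:35 UTC on Aug 26.
Flight 2 in UTC: 11:21 − 1:00 = 10:21 on Aug 25.
+5 hours and 11 minutes → arrive 15:32 UTC on Aug 25.
Flight 2 lands earlier by 20 hours 3 minutes.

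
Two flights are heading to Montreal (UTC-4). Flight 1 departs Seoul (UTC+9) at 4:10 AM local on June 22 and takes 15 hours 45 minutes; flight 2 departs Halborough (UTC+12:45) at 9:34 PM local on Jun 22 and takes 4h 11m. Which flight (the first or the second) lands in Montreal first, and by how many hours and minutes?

the first, by 2 hours 5 minutes

Flight 1 in UTC: 4:10 AM − 9:00 = 7:10 PM on Jun 21.
+15 hours 45 minutes → arrive 10:55 AM UTC on Jun 22.
Flight 2 in UTC: 9:34 PM − 12:45 = 8:49 AM on Jun 22.
+4 hours 11 minutes → arrive 1:00 PM UTC on Jun 22.
Flight 1 lands earlier by 2 hours 5 minutes.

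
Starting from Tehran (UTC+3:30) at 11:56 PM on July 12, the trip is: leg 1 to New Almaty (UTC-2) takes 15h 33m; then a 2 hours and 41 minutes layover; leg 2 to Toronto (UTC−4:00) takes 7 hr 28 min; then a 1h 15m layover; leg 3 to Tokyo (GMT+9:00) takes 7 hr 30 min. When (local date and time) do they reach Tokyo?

3:53 PM on Jul 14

Convert departure to UTC: 11:56 PM − 3:30 = 8:26 PM UTC on Jul 12.
Add 15 hours 33 minutes leg 1 → 11:59 AM UTC (Jul 13).
Add 2 hours 41 minutes layover in New Almaty → 2:40 PM UTC.
Add 7 hours and 28 minutes leg 2 → 10:08 PM UTC.
Add 1 hour 15 minutes layover in Toronto → 11:23 PM UTC.
Add 7 hours 30 minutes leg 3 → 6:53 AM UTC (Jul 14).
Tokyo is UTC+9:00, so local arrival = 6:53 AM + 9:00 = 3:53 PM on Jul 14.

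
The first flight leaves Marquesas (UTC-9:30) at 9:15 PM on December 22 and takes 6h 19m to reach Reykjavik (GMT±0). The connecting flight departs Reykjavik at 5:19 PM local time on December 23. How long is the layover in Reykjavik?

4 hours 15 minutes

Convert departure to UTC: 9:15 PM + 9:30 = 6:45 AM UTC on Dec 23.
Add 6 hours and 19 minutes flight time → 1:04 PM UTC.
Reykjavik is UTC+0, so local arrival is the same: 1:04 PM on Dec 23.
Layover = 5:19 PM − 1:04 PM = 4 hours 15 minutes.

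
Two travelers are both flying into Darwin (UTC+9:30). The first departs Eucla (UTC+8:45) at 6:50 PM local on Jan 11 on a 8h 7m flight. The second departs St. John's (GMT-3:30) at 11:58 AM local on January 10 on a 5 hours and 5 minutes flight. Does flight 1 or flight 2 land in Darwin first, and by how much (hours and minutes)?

the second, by 21 hours 39 minutes

Flight 1 in UTC: 6:50 PM − 8:45 = 10:05 AM on Jan 11.
+8 hours and 7 minutes → arrive 6:12 PM UTC on Jan 11.
Flight 2 in UTC: 11:58 AM + 3:30 = 3:28 PM on Jan 10.
+5 hours 5 minutes → arrive 8:33 PM UTC on Jan 10.
Flight 2 lands earlier by 21 hours 39 minutes.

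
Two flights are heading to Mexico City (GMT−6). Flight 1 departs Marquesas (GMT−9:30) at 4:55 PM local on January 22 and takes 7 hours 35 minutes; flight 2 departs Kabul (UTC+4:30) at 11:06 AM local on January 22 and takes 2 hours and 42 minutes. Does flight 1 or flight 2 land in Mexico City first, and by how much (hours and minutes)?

the second, by 24 hours 42 minutes

Flight 1 in UTC: 4:55 PM + 9:30 = 2:25 AM on Jan 23.
+7 hours 35 minutes → arrive 10:00 AM UTC on Jan 23.
Flight 2 in UTC: 11:06 AM − 4:30 = 6:36 AM on Jan 22.
+2 hours 42 minutes → arrive 9:18 AM UTC on Jan 22.
Flight 2 lands earlier by 24 hours 42 minutes.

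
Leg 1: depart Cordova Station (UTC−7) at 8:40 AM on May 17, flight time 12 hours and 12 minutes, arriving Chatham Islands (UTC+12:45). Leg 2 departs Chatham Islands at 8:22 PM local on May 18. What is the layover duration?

3 hours 45 minutes

Convert departure to UTC: 8:40 AM + 7:00 = 3:40 PM UTC on May 17.
Add 12 hours and 12 minutes flight time → 3:52 AM UTC (May 18).
Chatham Islands is UTC+12:45, so local arrival = 3:52 AM + 12:45 = 4:37 PM on May 18.
Layover = 8:22 PM − 4:37 PM = 3 hours 45 minutes.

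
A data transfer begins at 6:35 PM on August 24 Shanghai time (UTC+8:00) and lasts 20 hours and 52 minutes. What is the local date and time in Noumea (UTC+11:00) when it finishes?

6:27 PM on Aug 25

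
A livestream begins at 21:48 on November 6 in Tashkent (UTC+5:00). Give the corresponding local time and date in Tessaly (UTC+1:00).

17:48 on November 6

In UTC: 21:48 − 5:00 = 16:48 on Nov 6.
Tessaly is UTC+1:00: 16:48 + 1:00 = 17:48 on Nov 6.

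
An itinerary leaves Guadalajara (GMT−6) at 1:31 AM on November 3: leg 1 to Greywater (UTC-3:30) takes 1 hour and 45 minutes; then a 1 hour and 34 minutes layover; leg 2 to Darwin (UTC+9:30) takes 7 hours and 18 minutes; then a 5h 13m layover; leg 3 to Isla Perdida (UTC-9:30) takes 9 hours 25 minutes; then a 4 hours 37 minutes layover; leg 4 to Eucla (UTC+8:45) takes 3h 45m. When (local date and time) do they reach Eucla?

1:53 AM on November 5

Convert departure to UTC: 1:31 AM + 6:00 = 7:31 AM UTC on Nov 3.
Add 1 hour and 45 minutes leg 1 → 9:16 AM UTC.
Add 1 hour and 34 minutes layover in Greywater → 10:50 AM UTC.
Add 7 hours 18 minutes leg 2 → 6:08 PM UTC.
Add 5 hours and 13 minutes layover in Darwin → 11:21 PM UTC.
Add 9 hours 25 minutes leg 3 → 8:46 AM UTC (Nov 4).
Add 4 hours and 37 minutes layover in Isla Perdida → 1:23 PM UTC.
Add 3 hours 45 minutes leg 4 → 5:08 PM UTC.
Eucla is UTC+8:45, so local arrival = 5:08 PM + 8:45 = 1:53 AM on Nov 5.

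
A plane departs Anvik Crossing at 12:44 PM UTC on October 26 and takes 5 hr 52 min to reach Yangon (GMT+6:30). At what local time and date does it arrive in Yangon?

Departure is given in UTC: 12:44 PM on Oct 26.
Add 5 hours and 52 minutes → 6:36 PM UTC.
Yangon is UTC+6:30: 6:36 PM + 6:30 = 1:06 AM on Oct 27.

1:06 AM on Oct 27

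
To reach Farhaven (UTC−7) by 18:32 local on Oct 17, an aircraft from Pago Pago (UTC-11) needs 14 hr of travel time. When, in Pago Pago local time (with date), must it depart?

00:32 on October 17

Target arrival in UTC: 18:32 + 7:00 = 01:32 on Oct 18.
Subtract 14 hours → departure 11:32 UTC on Oct 17.
Pago Pago is UTC−11:00: 11:32 − 11:00 = 00:32 on Oct 17.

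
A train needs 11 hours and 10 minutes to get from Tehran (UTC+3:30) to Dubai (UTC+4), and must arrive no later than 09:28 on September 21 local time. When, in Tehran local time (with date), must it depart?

21:48 on September 20

Target arrival in UTC: 09:28 − 4:00 = 05:28 on Sep 21.
Subtract 11 hours and 10 minutes → departure 18:18 UTC on Sep 20.
Tehran is UTC+3:30: 18:18 + 3:30 = 21:48 on Sep 20.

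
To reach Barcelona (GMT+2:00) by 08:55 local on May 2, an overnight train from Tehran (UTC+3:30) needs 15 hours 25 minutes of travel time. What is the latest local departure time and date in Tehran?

Target arrival in UTC: 08:55 − 2:00 = 06:55 on May 2.
Subtract 15 hours 25 minutes → departure 15:30 UTC on May 1.
Tehran is UTC+3:30: 15:30 + 3:30 = 19:00 on May 1.

19:00 on May 1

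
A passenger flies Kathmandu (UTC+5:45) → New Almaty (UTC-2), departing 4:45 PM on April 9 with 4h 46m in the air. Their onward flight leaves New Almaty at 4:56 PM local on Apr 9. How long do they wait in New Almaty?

Convert departure to UTC: 4:45 PM − 5:45 = 11:00 AM UTC on Apr 9.
Add 4 hours 46 minutes flight time → 3:46 PM UTC.
New Almaty is UTC−2:00, so local arrival = 3:46 PM − 2:00 = 1:46 PM on Apr 9.
Layover = 4:56 PM − 1:46 PM = 3 hours 10 minutes.

3 hours 10 minutes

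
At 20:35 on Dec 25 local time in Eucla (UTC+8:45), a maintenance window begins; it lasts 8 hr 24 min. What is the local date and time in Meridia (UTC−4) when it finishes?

16:14 on December 25

Convert start to UTC: 20:35 − 8:45 = 11:50 UTC on Dec 25.
Add 8 hours and 24 minutes duration → 20:14 UTC.
Meridia is UTC−4:00, so local end time = 20:14 − 4:00 = 16:14 on Dec 25.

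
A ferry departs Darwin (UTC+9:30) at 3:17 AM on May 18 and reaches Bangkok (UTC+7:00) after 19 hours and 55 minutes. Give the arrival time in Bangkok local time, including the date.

Convert departure to UTC: 3:17 AM − 9:30 = 5:47 PM UTC on May 17.
Add 19 hours 55 minutes travel time → 1:42 PM UTC (May 18).
Bangkok is UTC+7:00, so local arrival = 1:42 PM + 7:00 = 8:42 PM on May 18.

8:42 PM on May 18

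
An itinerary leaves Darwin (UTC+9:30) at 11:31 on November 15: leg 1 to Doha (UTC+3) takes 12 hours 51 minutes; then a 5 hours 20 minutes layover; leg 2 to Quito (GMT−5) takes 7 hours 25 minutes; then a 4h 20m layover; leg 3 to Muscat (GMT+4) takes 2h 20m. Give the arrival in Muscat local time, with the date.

14:17 on Nov 16

Convert departure to UTC: 11:31 − 9:30 = 02:01 UTC on Nov 15.
Add 12 hours and 51 minutes leg 1 → 14:52 UTC.
Add 5 hours and 20 minutes layover in Doha → 20:12 UTC.
Add 7 hours and 25 minutes leg 2 → 03:37 UTC (Nov 16).
Add 4 hours and 20 minutes layover in Quito → 07:57 UTC.
Add 2 hours 20 minutes leg 3 → 10:17 UTC.
Muscat is UTC+4:00, so local arrival = 10:17 + 4:00 = 14:17 on Nov 16.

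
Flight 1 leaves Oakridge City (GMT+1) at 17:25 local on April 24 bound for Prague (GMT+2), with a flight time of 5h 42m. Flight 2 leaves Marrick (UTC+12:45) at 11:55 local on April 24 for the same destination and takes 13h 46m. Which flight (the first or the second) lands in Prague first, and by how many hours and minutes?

the second, by 9 hours 11 minutes

Flight 1 in UTC: 17:25 − 1:00 = 16:25 on Apr 24.
+5 hours 42 minutes → arrive 22:07 UTC on Apr 24.
Flight 2 in UTC: 11:55 − 12:45 = 23:10 on Apr 23.
+13 hours 46 minutes → arrive 12:56 UTC on Apr 24.
Flight 2 lands earlier by 9 hours 11 minutes.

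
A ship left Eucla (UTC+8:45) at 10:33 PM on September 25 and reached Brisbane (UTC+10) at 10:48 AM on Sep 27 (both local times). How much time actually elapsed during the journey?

Departure in UTC: 10:33 PM − 8:45 = 1:48 PM on Sep 25.
Arrival in UTC: 10:48 AM − 10:00 = 12:48 AM on Sep 27.
Elapsed = 12:48 AM − 1:48 PM (+2 days) = 35 hours.

35 hours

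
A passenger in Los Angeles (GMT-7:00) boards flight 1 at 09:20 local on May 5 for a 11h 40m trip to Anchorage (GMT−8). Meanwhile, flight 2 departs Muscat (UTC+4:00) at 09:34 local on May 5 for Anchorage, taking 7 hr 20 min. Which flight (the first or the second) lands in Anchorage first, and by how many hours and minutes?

the second, by 15 hours 6 minutes

Flight 1 in UTC: 09:20 + 7:00 = 16:20 on May 5.
+11 hours 40 minutes → arrive 04:00 UTC on May 6.
Flight 2 in UTC: 09:34 − 4:00 = 05:34 on May 5.
+7 hours 20 minutes → arrive 12:54 UTC on May 5.
Flight 2 lands earlier by 15 hours 6 minutes.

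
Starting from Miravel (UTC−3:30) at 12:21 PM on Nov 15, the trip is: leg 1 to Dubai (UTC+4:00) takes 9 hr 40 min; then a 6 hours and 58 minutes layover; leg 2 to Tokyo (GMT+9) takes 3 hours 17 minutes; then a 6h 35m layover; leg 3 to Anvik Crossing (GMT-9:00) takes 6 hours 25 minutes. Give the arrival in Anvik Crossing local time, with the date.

Convert departure to UTC: 12:21 PM + 3:30 = 3:51 PM UTC on Nov 15.
Add 9 hours 40 minutes leg 1 → 1:31 AM UTC (Nov 16).
Add 6 hours and 58 minutes layover in Dubai → 8:29 AM UTC.
Add 3 hours and 17 minutes leg 2 → 11:46 AM UTC.
Add 6 hours and 35 minutes layover in Tokyo → 6:21 PM UTC.
Add 6 hours and 25 minutes leg 3 → 12:46 AM UTC (Nov 17).
Anvik Crossing is UTC−9:00, so local arrival = 12:46 AM − 9:00 = 3:46 PM on Nov 16.

3:46 PM on November 16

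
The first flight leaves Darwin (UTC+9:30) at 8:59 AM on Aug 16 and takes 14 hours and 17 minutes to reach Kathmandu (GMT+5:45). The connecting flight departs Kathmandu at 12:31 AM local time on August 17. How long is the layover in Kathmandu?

Convert departure to UTC: 8:59 AM − 9:30 = 11:29 PM UTC on Aug 15.
Add 14 hours and 17 minutes flight time → 1:46 PM UTC (Aug 16).
Kathmandu is UTC+5:45, so local arrival = 1:46 PM + 5:45 = 7:31 PM on Aug 16.
Layover = 12:31 AM − 7:31 PM (+1 day) = 5 hours.

5 hours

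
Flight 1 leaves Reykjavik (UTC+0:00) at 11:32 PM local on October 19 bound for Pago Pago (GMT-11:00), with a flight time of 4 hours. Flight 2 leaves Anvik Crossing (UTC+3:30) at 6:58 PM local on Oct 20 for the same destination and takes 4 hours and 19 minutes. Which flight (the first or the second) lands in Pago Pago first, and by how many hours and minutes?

the first, by 16 hours 15 minutes

Flight 1 departs at 11:32 PM UTC (Oct 19).
+4 hours → arrive 3:32 AM UTC on Oct 20.
Flight 2 in UTC: 6:58 PM − 3:30 = 3:28 PM on Oct 20.
+4 hours 19 minutes → arrive 7:47 PM UTC on Oct 20.
Flight 1 lands earlier by 16 hours 15 minutes.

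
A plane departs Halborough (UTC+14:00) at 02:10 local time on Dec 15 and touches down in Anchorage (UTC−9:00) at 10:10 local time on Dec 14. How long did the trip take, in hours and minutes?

Departure in UTC: 02:10 − 14:00 = 12:10 on Dec 14.
Arrival in UTC: 10:10 + 9:00 = 19:10 on Dec 14.
Elapsed = 19:10 − 12:10 = 7 hours.

7 hours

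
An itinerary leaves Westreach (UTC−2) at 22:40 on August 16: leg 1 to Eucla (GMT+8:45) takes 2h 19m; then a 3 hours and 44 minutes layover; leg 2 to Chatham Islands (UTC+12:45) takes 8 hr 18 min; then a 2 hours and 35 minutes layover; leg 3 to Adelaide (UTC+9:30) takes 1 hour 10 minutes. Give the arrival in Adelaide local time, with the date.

04:16 on August 18

Convert departure to UTC: 22:40 + 2:00 = 00:40 UTC on Aug 17.
Add 2 hours 19 minutes leg 1 → 02:59 UTC.
Add 3 hours and 44 minutes layover in Eucla → 06:43 UTC.
Add 8 hours 18 minutes leg 2 → 15:01 UTC.
Add 2 hours 35 minutes layover in Chatham Islands → 17:36 UTC.
Add 1 hour 10 minutes leg 3 → 18:46 UTC.
Adelaide is UTC+9:30, so local arrival = 18:46 + 9:30 = 04:16 on Aug 18.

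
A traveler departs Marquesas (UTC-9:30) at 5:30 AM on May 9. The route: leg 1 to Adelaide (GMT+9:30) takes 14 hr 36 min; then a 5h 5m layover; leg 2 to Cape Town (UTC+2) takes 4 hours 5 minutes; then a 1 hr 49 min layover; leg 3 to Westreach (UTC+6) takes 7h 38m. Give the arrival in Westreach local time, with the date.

6:13 AM on May 11

Convert departure to UTC: 5:30 AM + 9:30 = 3:00 PM UTC on May 9.
Add 14 hours and 36 minutes leg 1 → 5:36 AM UTC (May 10).
Add 5 hours and 5 minutes layover in Adelaide → 10:41 AM UTC.
Add 4 hours and 5 minutes leg 2 → 2:46 PM UTC.
Add 1 hour 49 minutes layover in Cape Town → 4:35 PM UTC.
Add 7 hours and 38 minutes leg 3 → 12:13 AM UTC (May 11).
Westreach is UTC+6:00, so local arrival = 12:13 AM + 6:00 = 6:13 AM on May 11.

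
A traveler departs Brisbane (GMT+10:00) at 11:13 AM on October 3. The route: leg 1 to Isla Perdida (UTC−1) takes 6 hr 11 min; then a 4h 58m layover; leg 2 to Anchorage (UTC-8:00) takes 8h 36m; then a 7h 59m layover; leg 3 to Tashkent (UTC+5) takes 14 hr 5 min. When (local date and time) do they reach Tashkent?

Convert departure to UTC: 11:13 AM − 10:00 = 1:13 AM UTC on Oct 3.
Add 6 hours 11 minutes leg 1 → 7:24 AM UTC.
Add 4 hours 58 minutes layover in Isla Perdida → 12:22 PM UTC.
Add 8 hours and 36 minutes leg 2 → 8:58 PM UTC.
Add 7 hours 59 minutes layover in Anchorage → 4:57 AM UTC (Oct 4).
Add 14 hours 5 minutes leg 3 → 7:02 PM UTC.
Tashkent is UTC+5:00, so local arrival = 7:02 PM + 5:00 = 12:02 AM on Oct 5.

12:02 AM on October 5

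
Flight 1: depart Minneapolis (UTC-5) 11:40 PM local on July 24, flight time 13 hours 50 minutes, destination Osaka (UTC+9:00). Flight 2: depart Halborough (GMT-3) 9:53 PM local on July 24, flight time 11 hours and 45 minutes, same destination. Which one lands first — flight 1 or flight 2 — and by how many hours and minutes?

the second, by 5 hours 52 minutes

Flight 1 in UTC: 11:40 PM + 5:00 = 4:40 AM on Jul 25.
+13 hours and 50 minutes → arrive 6:30 PM UTC on Jul 25.
Flight 2 in UTC: 9:53 PM + 3:00 = 12:53 AM on Jul 25.
+11 hours 45 minutes → arrive 12:38 PM UTC on Jul 25.
Flight 2 lands earlier by 5 hours 52 minutes.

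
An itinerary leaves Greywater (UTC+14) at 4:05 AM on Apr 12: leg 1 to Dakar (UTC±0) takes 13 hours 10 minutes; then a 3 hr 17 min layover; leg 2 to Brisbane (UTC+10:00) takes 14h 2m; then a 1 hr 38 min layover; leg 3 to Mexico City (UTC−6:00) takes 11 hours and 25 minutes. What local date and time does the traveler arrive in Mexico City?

3:37 AM on Apr 13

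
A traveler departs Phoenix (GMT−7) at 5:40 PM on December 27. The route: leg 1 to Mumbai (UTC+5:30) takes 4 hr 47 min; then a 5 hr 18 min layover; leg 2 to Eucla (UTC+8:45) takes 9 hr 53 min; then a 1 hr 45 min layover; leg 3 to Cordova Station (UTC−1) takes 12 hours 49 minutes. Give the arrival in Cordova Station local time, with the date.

Convert departure to UTC: 5:40 PM + 7:00 = 12:40 AM UTC on Dec 28.
Add 4 hours and 47 minutes leg 1 → 5:27 AM UTC.
Add 5 hours and 18 minutes layover in Mumbai → 10:45 AM UTC.
Add 9 hours and 53 minutes leg 2 → 8:38 PM UTC.
Add 1 hour and 45 minutes layover in Eucla → 10:23 PM UTC.
Add 12 hours 49 minutes leg 3 → 11:12 AM UTC (Dec 29).
Cordova Station is UTC−1:00, so local arrival = 11:12 AM − 1:00 = 10:12 AM on Dec 29.

10:12 AM on Dec 29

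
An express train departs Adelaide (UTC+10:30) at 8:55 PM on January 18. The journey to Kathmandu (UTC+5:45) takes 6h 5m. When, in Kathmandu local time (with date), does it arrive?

10:15 PM on January 18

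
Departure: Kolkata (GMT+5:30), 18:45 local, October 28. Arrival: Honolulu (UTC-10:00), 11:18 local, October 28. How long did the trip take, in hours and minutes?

Honolulu is 15:30 behind Kolkata.
Clock-face elapsed time (ignoring zones) is −7 hours 27 minutes.
Actual elapsed = −7 hours 27 minutes + 15:30 = 8 hours 3 minutes.

8 hours 3 minutes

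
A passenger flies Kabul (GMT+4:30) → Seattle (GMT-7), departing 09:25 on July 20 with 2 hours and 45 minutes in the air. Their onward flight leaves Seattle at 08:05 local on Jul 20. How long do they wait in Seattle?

Convert departure to UTC: 09:25 − 4:30 = 04:55 UTC on Jul 20.
Add 2 hours and 45 minutes flight time → 07:40 UTC.
Seattle is UTC−7:00, so local arrival = 07:40 − 7:00 = 00:40 on Jul 20.
Layover = 08:05 − 00:40 = 7 hours 25 minutes.

7 hours 25 minutes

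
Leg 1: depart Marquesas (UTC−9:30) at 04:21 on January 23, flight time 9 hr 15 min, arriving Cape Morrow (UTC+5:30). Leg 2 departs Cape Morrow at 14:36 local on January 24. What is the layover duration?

10 hours

Convert departure to UTC: 04:21 + 9:30 = 13:51 UTC on Jan 23.
Add 9 hours and 15 minutes flight time → 23:06 UTC.
Cape Morrow is UTC+5:30, so local arrival = 23:06 + 5:30 = 04:36 on Jan 24.
Layover = 14:36 − 04:36 = 10 hours.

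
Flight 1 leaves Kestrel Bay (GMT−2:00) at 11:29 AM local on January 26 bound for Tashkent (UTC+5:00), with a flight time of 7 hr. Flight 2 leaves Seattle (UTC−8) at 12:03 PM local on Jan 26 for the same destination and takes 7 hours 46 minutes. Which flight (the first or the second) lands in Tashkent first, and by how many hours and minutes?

Flight 1 in UTC: 11:29 AM + 2:00 = 1:29 PM on Jan 26.
+7 hours → arrive 8:29 PM UTC on Jan 26.
Flight 2 in UTC: 12:03 PM + 8:00 = 8:03 PM on Jan 26.
+7 hours 46 minutes → arrive 3:49 AM UTC on Jan 27.
Flight 1 lands earlier by 7 hours 20 minutes.

the first, by 7 hours 20 minutes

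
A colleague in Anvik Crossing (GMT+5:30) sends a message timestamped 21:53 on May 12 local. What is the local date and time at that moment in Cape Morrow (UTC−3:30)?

12:53 on May 12

Cape Morrow is 9:00 behind Anvik Crossing.
Shift by the zone difference: 21:53 − 9:00 = 12:53 on May 12 in Cape Morrow.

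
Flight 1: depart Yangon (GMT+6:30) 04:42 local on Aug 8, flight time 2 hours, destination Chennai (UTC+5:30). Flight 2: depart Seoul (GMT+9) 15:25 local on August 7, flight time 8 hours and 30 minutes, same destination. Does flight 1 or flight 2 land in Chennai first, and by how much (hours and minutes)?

the second, by 9 hours 17 minutes

Flight 1 in UTC: 04:42 − 6:30 = 22:12 on Aug 7.
+2 hours → arrive 00:12 UTC on Aug 8.
Flight 2 in UTC: 15:25 − 9:00 = 06:25 on Aug 7.
+8 hours 30 minutes → arrive 14:55 UTC on Aug 7.
Flight 2 lands earlier by 9 hours 17 minutes.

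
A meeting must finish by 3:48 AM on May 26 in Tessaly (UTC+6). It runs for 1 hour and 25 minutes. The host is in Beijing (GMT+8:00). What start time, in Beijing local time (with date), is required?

4:23 AM on May 26

Target end time in UTC: 3:48 AM − 6:00 = 9:48 PM on May 25.
Subtract 1 hour and 25 minutes → start 8:23 PM UTC on May 25.
Beijing is UTC+8:00: 8:23 PM + 8:00 = 4:23 AM on May 26.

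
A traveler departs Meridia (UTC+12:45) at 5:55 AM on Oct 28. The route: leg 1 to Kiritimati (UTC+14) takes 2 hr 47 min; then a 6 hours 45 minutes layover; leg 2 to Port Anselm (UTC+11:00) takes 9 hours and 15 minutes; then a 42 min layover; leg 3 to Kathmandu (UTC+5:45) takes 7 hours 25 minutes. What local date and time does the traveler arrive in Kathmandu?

1:49 AM on October 29

Convert departure to UTC: 5:55 AM − 12:45 = 5:10 PM UTC on Oct 27.
Add 2 hours and 47 minutes leg 1 → 7:57 PM UTC.
Add 6 hours and 45 minutes layover in Kiritimati → 2:42 AM UTC (Oct 28).
Add 9 hours 15 minutes leg 2 → 11:57 AM UTC.
Add 42 minutes layover in Port Anselm → 12:39 PM UTC.
Add 7 hours and 25 minutes leg 3 → 8:04 PM UTC.
Kathmandu is UTC+5:45, so local arrival = 8:04 PM + 5:45 = 1:49 AM on Oct 29.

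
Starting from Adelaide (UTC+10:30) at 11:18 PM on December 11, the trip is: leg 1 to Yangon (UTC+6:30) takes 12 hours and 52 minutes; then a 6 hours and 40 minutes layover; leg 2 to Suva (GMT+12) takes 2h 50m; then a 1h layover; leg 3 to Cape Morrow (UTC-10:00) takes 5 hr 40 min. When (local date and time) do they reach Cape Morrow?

Convert departure to UTC: 11:18 PM − 10:30 = 12:48 PM UTC on Dec 11.
Add 12 hours and 52 minutes leg 1 → 1:40 AM UTC (Dec 12).
Add 6 hours and 40 minutes layover in Yangon → 8:20 AM UTC.
Add 2 hours 50 minutes leg 2 → 11:10 AM UTC.
Add 1 hour layover in Suva → 12:10 PM UTC.
Add 5 hours 40 minutes leg 3 → 5:50 PM UTC.
Cape Morrow is UTC−10:00, so local arrival = 5:50 PM − 10:00 = 7:50 AM on Dec 12.

7:50 AM on December 12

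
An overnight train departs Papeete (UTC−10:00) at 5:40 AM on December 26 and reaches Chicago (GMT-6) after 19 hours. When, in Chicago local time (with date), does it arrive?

4:40 AM on December 27

Chicago is 4:00 ahead of Papeete.
After 19 hours it is 12:40 AM (Dec 27) in Papeete.
Shift by the zone difference: 12:40 AM + 4:00 = 4:40 AM on Dec 27 in Chicago.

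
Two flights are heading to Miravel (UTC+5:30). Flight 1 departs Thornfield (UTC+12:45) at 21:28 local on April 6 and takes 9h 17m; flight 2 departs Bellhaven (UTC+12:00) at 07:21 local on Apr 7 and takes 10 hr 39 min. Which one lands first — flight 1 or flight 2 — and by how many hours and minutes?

Flight 1 in UTC: 21:28 − 12:45 = 08:43 on Apr 6.
+9 hours 17 minutes → arrive 18:00 UTC on Apr 6.
Flight 2 in UTC: 07:21 − 12:00 = 19:21 on Apr 6.
+10 hours 39 minutes → arrive 06:00 UTC on Apr 7.
Flight 1 lands earlier by 12 hours.

the first, by 12 hours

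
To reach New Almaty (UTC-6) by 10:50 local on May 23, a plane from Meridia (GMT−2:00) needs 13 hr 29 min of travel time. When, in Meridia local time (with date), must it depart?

Target arrival in UTC: 10:50 + 6:00 = 16:50 on May 23.
Subtract 13 hours and 29 minutes → departure 03:21 UTC on May 23.
Meridia is UTC−2:00: 03:21 − 2:00 = 01:21 on May 23.

01:21 on May 23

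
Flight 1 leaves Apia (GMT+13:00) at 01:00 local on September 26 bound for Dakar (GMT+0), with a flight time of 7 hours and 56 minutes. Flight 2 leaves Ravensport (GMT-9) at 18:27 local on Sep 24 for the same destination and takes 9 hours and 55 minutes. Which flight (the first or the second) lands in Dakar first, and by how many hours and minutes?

the second, by 6 hours 34 minutes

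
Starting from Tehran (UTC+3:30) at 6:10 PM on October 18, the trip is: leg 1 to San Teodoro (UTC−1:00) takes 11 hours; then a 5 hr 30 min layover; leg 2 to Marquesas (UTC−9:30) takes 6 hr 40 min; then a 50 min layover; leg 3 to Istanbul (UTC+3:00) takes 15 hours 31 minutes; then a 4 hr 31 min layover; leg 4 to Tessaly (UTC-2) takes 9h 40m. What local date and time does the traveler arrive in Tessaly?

6:22 PM on Oct 20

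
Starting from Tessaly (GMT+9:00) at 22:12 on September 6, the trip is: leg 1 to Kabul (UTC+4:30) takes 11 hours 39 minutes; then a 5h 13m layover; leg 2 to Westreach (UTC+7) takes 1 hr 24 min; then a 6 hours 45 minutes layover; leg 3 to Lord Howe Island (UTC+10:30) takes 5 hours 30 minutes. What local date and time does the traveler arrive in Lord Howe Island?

06:13 on Sep 8

Convert departure to UTC: 22:12 − 9:00 = 13:12 UTC on Sep 6.
Add 11 hours and 39 minutes leg 1 → 00:51 UTC (Sep 7).
Add 5 hours 13 minutes layover in Kabul → 06:04 UTC.
Add 1 hour and 24 minutes leg 2 → 07:28 UTC.
Add 6 hours and 45 minutes layover in Westreach → 14:13 UTC.
Add 5 hours and 30 minutes leg 3 → 19:43 UTC.
Lord Howe Island is UTC+10:30, so local arrival = 19:43 + 10:30 = 06:13 on Sep 8.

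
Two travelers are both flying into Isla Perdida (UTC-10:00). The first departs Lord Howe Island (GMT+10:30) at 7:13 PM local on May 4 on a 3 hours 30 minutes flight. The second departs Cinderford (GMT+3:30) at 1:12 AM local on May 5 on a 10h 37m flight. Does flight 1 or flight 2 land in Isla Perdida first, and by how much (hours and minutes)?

the first, by 20 hours 6 minutes

Flight 1 in UTC: 7:13 PM − 10:30 = 8:43 AM on May 4.
+3 hours and 30 minutes → arrive 12:13 PM UTC on May 4.
Flight 2 in UTC: 1:12 AM − 3:30 = 9:42 PM on May 4.
+10 hours and 37 minutes → arrive 8:19 AM UTC on May 5.
Flight 1 lands earlier by 20 hours 6 minutes.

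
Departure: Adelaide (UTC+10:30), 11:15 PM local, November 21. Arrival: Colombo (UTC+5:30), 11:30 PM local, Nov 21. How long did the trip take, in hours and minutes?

5 hours 15 minutes

Departure in UTC: 11:15 PM − 10:30 = 12:45 PM on Nov 21.
Arrival in UTC: 11:30 PM − 5:30 = 6:00 PM on Nov 21.
Elapsed = 6:00 PM − 12:45 PM = 5 hours 15 minutes.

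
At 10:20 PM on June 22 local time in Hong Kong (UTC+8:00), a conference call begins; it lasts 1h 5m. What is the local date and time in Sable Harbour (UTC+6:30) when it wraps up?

9:55 PM on June 22

Convert start to UTC: 10:20 PM − 8:00 = 2:20 PM UTC on Jun 22.
Add 1 hour and 5 minutes duration → 3:25 PM UTC.
Sable Harbour is UTC+6:30, so local end time = 3:25 PM + 6:30 = 9:55 PM on Jun 22.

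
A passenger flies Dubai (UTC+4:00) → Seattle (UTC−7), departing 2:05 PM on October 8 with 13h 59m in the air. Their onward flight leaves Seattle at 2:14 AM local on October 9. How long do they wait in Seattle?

9 hours 10 minutes

Convert departure to UTC: 2:05 PM − 4:00 = 10:05 AM UTC on Oct 8.
Add 13 hours 59 minutes flight time → 12:04 AM UTC (Oct 9).
Seattle is UTC−7:00, so local arrival = 12:04 AM − 7:00 = 5:04 PM on Oct 8.
Layover = 2:14 AM − 5:04 PM (+1 day) = 9 hours 10 minutes.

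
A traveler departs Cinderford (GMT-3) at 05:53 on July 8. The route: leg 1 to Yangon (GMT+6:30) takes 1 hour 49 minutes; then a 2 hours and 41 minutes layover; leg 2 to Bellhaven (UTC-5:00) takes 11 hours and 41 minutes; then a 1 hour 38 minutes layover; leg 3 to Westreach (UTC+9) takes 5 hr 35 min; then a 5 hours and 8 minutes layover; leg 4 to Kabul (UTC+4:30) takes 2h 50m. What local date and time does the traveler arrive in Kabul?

Convert departure to UTC: 05:53 + 3:00 = 08:53 UTC on Jul 8.
Add 1 hour 49 minutes leg 1 → 10:42 UTC.
Add 2 hours 41 minutes layover in Yangon → 13:23 UTC.
Add 11 hours and 41 minutes leg 2 → 01:04 UTC (Jul 9).
Add 1 hour and 38 minutes layover in Bellhaven → 02:42 UTC.
Add 5 hours 35 minutes leg 3 → 08:17 UTC.
Add 5 hours and 8 minutes layover in Westreach → 13:25 UTC.
Add 2 hours 50 minutes leg 4 → 16:15 UTC.
Kabul is UTC+4:30, so local arrival = 16:15 + 4:30 = 20:45 on Jul 9.

20:45 on July 9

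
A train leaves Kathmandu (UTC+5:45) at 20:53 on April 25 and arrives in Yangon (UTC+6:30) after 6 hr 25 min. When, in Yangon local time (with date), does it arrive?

04:03 on April 26

Convert departure to UTC: 20:53 − 5:45 = 15:08 UTC on Apr 25.
Add 6 hours 25 minutes travel time → 21:33 UTC.
Yangon is UTC+6:30, so local arrival = 21:33 + 6:30 = 04:03 on Apr 26.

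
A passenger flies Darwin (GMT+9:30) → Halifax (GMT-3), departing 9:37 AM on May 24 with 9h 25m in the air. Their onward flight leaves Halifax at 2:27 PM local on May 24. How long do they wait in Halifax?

7 hours 55 minutes

Convert departure to UTC: 9:37 AM − 9:30 = 12:07 AM UTC on May 24.
Add 9 hours 25 minutes flight time → 9:32 AM UTC.
Halifax is UTC−3:00, so local arrival = 9:32 AM − 3:00 = 6:32 AM on May 24.
Layover = 2:27 PM − 6:32 AM = 7 hours 55 minutes.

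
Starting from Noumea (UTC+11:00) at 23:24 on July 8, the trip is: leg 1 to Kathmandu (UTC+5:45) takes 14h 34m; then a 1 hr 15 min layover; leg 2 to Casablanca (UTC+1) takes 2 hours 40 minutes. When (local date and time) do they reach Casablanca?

07:53 on July 9

Convert departure to UTC: 23:24 − 11:00 = 12:24 UTC on Jul 8.
Add 14 hours and 34 minutes leg 1 → 02:58 UTC (Jul 9).
Add 1 hour 15 minutes layover in Kathmandu → 04:13 UTC.
Add 2 hours and 40 minutes leg 2 → 06:53 UTC.
Casablanca is UTC+1:00, so local arrival = 06:53 + 1:00 = 07:53 on Jul 9.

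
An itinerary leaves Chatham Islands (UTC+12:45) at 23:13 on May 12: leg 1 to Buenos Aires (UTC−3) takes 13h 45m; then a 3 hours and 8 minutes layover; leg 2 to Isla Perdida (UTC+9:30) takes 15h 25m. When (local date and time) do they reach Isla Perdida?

04:16 on May 14

Convert departure to UTC: 23:13 − 12:45 = 10:28 UTC on May 12.
Add 13 hours and 45 minutes leg 1 → 00:13 UTC (May 13).
Add 3 hours 8 minutes layover in Buenos Aires → 03:21 UTC.
Add 15 hours and 25 minutes leg 2 → 18:46 UTC.
Isla Perdida is UTC+9:30, so local arrival = 18:46 + 9:30 = 04:16 on May 14.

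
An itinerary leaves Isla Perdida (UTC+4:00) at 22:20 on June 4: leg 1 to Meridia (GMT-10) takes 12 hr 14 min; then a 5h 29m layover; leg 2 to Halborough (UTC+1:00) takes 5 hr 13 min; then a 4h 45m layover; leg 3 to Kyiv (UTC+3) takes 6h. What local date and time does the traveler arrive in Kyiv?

Convert departure to UTC: 22:20 − 4:00 = 18:20 UTC on Jun 4.
Add 12 hours and 14 minutes leg 1 → 06:34 UTC (Jun 5).
Add 5 hours 29 minutes layover in Meridia → 12:03 UTC.
Add 5 hours 13 minutes leg 2 → 17:16 UTC.
Add 4 hours and 45 minutes layover in Halborough → 22:01 UTC.
Add 6 hours leg 3 → 04:01 UTC (Jun 6).
Kyiv is UTC+3:00, so local arrival = 04:01 + 3:00 = 07:01 on Jun 6.

07:01 on Jun 6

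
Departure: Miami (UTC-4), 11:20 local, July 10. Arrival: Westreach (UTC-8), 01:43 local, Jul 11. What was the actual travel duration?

Westreach is 4:00 behind Miami.
Clock-face elapsed time (ignoring zones) is 14 hours 23 minutes.
Actual elapsed = 14 hours 23 minutes + 4:00 = 18 hours 23 minutes.

18 hours 23 minutes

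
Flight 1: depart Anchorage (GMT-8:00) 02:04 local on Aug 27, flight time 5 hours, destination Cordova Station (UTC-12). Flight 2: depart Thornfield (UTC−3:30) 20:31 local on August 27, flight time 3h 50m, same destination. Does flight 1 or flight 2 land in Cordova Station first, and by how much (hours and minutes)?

the first, by 12 hours 47 minutes

Flight 1 in UTC: 02:04 + 8:00 = 10:04 on Aug 27.
+5 hours → arrive 15:04 UTC on Aug 27.
Flight 2 in UTC: 20:31 + 3:30 = 00:01 on Aug 28.
+3 hours 50 minutes → arrive 03:51 UTC on Aug 28.
Flight 1 lands earlier by 12 hours 47 minutes.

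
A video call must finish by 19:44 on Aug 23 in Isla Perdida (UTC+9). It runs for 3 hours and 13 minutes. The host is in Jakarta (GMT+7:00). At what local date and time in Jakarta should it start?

14:31 on August 23

Target end time in UTC: 19:44 − 9:00 = 10:44 on Aug 23.
Subtract 3 hours and 13 minutes → start 07:31 UTC on Aug 23.
Jakarta is UTC+7:00: 07:31 + 7:00 = 14:31 on Aug 23.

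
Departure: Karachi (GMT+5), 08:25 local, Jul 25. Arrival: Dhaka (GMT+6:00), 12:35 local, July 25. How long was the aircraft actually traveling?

3 hours 10 minutes

Dhaka is 1:00 ahead of Karachi.
Clock-face elapsed time (ignoring zones) is 4 hours 10 minutes.
Actual elapsed = 4 hours 10 minutes − 1:00 = 3 hours 10 minutes.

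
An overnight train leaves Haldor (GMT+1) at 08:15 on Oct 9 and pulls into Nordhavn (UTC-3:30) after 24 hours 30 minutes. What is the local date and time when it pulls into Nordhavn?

04:15 on Oct 10

Convert departure to UTC: 08:15 − 1:00 = 07:15 UTC on Oct 9.
Add 24 hours and 30 minutes travel time → 07:45 UTC (Oct 10).
Nordhavn is UTC−3:30, so local arrival = 07:45 − 3:30 = 04:15 on Oct 10.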